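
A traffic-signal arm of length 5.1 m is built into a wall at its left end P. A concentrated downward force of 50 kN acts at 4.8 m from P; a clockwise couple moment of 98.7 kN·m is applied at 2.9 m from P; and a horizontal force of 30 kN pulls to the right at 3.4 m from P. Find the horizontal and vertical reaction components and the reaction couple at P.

ΣF_x = 0: P_x + 30 = 0 → P_x = -30.00 kN.
ΣF_y = 0: P_y − 50 = 0 → P_y = 50.00 kN.
ΣM about P: M_P − 50·4.8 − 98.7 = 0 → M_P = 338.7 kN·m.

P_x = -30.00 kN, P_y = 50.00 kN, M_P = 338.7 kN·m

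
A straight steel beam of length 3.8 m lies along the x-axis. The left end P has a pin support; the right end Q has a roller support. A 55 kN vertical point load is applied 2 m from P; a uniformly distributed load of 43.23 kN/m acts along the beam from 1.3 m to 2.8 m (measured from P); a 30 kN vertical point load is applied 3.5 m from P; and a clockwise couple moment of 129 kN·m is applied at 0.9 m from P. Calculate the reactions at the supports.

Resultant of the distributed load: 43.23 × 1.5 = 64.845 kN at 2.05 m from P.
ΣM about P: Q_y·3.8 − 55·2 − (43.23·1.5)·2.05 − 30·3.5 − 129 = 0 → Q_y = 476.93225/3.8 = 125.508 ≈ 125.5 kN.
ΣF_y = 0: P_y + 125.508 − 55 − 43.23·1.5 − 30 = 0 → P_y = 24.34 kN.
ΣF_x = 0: no horizontal applied forces, so P_x = 0.

P_x = 0, P_y = 24.34 kN, Q_y = 125.5 kN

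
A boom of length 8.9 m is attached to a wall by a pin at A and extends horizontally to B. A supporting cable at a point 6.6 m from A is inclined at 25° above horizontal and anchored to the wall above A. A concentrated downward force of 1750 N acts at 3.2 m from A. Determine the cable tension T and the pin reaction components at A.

T = 2008 N, A_x = 1820 N, A_y = 901.5 N

ΣM about A: T·sin25°·6.6 − 1750·3.2 = 0 → T = 5600/(6.6·0.422618) = 2007.69 ≈ 2008 N.
ΣF_x = 0: A_x − T·cos25° = 0 → A_x = 2007.69 × 0.906308 = 1820 N.
ΣF_y = 0: A_y + T·sin25° − 1750 = 0 → A_y = 1750 − 2007.69 × 0.422618 = 901.5 N.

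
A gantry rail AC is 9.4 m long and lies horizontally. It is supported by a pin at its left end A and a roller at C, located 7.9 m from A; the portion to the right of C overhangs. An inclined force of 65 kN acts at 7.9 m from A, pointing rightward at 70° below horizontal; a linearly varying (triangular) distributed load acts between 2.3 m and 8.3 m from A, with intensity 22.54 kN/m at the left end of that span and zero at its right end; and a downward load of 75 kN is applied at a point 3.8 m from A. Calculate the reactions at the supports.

A_x = -22.23 kN, A_y = 69.74 kN, C_y = 134.0 kN

Resultant of the triangular load: ½ × 22.54 × 6 = 67.62 kN, acting at 4.3 m from A (one-third of the span from the peak).
ΣM about A: C_y·7.9 − 65·sin70°·7.9 − (½·22.54·6)·4.3 − 75·3.8 = 0 → C_y = 1058.3/7.9 = 133.962 ≈ 134.0 kN.
ΣF_y = 0: A_y + 133.962 − 65·sin70° − ½·22.54·6 − 75 = 0 → A_y = 69.74 kN.
ΣF_x = 0: A_x + 65·cos70° = 0 → A_x = -22.23 kN.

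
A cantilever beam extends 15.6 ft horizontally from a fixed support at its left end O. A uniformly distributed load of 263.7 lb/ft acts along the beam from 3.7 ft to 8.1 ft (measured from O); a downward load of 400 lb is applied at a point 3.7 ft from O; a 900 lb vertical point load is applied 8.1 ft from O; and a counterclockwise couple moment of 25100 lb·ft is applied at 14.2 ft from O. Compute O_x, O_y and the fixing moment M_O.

Resultant of the distributed load: 263.7 × 4.4 = 1160.28 lb at 5.9 ft from O.
ΣF_x = 0: O_x = 0.
ΣF_y = 0: O_y − 263.7·4.4 − 400 − 900 = 0 → O_y = 2460 lb.
ΣM about O: M_O − (263.7·4.4)·5.9 − 400·3.7 − 900·8.1 + 25100 = 0 → M_O = -9484 lb·ft.

O_x = 0, O_y = 2460 lb, M_O = -9484 lb·ft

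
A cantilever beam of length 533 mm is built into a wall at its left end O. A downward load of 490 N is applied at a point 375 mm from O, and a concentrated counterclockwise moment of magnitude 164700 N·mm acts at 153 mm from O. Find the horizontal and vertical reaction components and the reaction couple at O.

O_x = 0, O_y = 490.0 N, M_O = 19050 N·mm

ΣF_x = 0: O_x = 0.
ΣF_y = 0: O_y − 490 = 0 → O_y = 490.0 N.
ΣM about O: M_O − 490·375 + 164700 = 0 → M_O = 19050 N·mm.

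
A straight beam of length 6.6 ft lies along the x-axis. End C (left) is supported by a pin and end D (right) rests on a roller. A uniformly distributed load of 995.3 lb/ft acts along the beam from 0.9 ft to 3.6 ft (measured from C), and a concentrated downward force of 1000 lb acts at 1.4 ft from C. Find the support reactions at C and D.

C_x = 0, C_y = 2559 lb, D_y = 1128 lb

Resultant of the distributed load: 995.3 × 2.7 = 2687.31 lb at 2.25 ft from C.
Moments about C: D_y·6.6 − (995.3·2.7)·2.25 − 1000·1.4 = 0 → D_y = 7446.4475/6.6 = 1128.25 ≈ 1128 lb.
ΣF_y = 0: C_y + 1128.25 − 995.3·2.7 − 1000 = 0 → C_y = 2559 lb.
ΣF_x = 0: no horizontal applied forces, so C_x = 0.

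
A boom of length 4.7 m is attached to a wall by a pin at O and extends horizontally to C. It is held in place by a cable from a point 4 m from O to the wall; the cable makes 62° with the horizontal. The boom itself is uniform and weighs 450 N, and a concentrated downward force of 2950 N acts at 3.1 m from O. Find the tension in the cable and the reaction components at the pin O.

T = 2889 N, O_x = 1356 N, O_y = 849.4 N

ΣM about O: T·sin62°·4 − 450·2.35 − 2950·3.1 = 0 → T = 10202.5/(4·0.882948) = 2888.76 ≈ 2889 N.
ΣF_x = 0: O_x − T·cos62° = 0 → O_x = 2888.76 × 0.469472 = 1356 N.
ΣF_y = 0: O_y + T·sin62° − 450 − 2950 = 0 → O_y = 3400 − 2888.76 × 0.882948 = 849.4 N.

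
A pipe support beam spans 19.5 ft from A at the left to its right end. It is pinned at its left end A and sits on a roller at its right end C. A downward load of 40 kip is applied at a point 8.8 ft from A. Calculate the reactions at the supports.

A_x = 0, A_y = 21.95 kip, C_y = 18.05 kip

Moments about A: C_y·19.5 − 40·8.8 = 0 → C_y = 352/19.5 = 18.0513 ≈ 18.05 kip.
ΣF_y = 0: A_y + 18.0513 − 40 = 0 → A_y = 21.95 kip.
ΣF_x = 0: no horizontal applied forces, so A_x = 0.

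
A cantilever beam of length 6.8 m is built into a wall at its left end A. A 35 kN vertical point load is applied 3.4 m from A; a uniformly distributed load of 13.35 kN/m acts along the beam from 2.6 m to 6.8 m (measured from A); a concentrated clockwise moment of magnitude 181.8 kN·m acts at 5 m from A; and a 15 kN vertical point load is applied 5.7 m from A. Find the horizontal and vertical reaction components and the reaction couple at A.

Resultant of the distributed load: 13.35 × 4.2 = 56.07 kN at 4.7 m from A.
ΣF_x = 0: A_x = 0.
ΣF_y = 0: A_y − 35 − 13.35·4.2 − 15 = 0 → A_y = 106.1 kN.
ΣM about A: M_A − 35·3.4 − (13.35·4.2)·4.7 − 181.8 − 15·5.7 = 0 → M_A = 649.8 kN·m.

A_x = 0, A_y = 106.1 kN, M_A = 649.8 kN·m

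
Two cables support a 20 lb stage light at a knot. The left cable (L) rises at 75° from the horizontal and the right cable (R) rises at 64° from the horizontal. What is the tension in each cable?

ΣF_x = 0: −T_L·cos75° + T_R·cos64° = 0 → T_R = 0.590411·T_L.
ΣF_y = 0: T_L·sin75° + T_R·sin64° = 20.
Substitute: T_L·(0.965926 + 0.590411·0.898794) = 20 → T_L = 13.3638 ≈ 13.36 lb.
Then T_R = 0.590411 × 13.3638 = 7.890 lb.

T_L = 13.36 lb, T_R = 7.890 lb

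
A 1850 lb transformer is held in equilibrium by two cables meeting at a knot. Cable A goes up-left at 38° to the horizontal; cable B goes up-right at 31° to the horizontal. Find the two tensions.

ΣF_x = 0: −T_A·cos38° + T_B·cos31° = 0 → T_B = 0.91932·T_A.
ΣF_y = 0: T_A·sin38° + T_B·sin31° = 1850.
Substitute: T_A·(0.615661 + 0.91932·0.515038) = 1850 → T_A = 1698.58 ≈ 1699 lb.
Then T_B = 0.91932 × 1698.58 = 1562 lb.

T_A = 1699 lb, T_B = 1562 lb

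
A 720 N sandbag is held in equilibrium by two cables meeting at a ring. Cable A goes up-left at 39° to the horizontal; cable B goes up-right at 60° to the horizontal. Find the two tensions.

T_A = 364.5 N, T_B = 566.5 N

ΣF_x = 0: −T_A·cos39° + T_B·cos60° = 0 → T_B = 1.55429·T_A.
ΣF_y = 0: T_A·sin39° + T_B·sin60° = 720.
Substitute: T_A·(0.62932 + 1.55429·0.866025) = 720 → T_A = 364.488 ≈ 364.5 N.
Then T_B = 1.55429 × 364.488 = 566.5 N.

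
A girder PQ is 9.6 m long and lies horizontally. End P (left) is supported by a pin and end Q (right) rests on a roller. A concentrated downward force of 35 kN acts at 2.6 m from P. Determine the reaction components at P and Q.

Taking moments about P: Q_y·9.6 − 35·2.6 = 0 → Q_y = 91/9.6 = 9.47917 ≈ 9.479 kN.
ΣF_y = 0: P_y + 9.47917 − 35 = 0 → P_y = 25.52 kN.
ΣF_x = 0: no horizontal applied forces, so P_x = 0.

P_x = 0, P_y = 25.52 kN, Q_y = 9.479 kN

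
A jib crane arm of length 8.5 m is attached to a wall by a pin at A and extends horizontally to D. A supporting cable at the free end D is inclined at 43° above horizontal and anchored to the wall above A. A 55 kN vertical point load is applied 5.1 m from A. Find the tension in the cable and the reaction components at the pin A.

ΣM about A: T·sin43°·8.5 − 55·5.1 = 0 → T = 280.5/(8.5·0.681998) = 48.3872 ≈ 48.39 kN.
ΣF_x = 0: A_x − T·cos43° = 0 → A_x = 48.3872 × 0.731354 = 35.39 kN.
ΣF_y = 0: A_y + T·sin43° − 55 = 0 → A_y = 55 − 48.3872 × 0.681998 = 22.00 kN.

T = 48.39 kN, A_x = 35.39 kN, A_y = 22.00 kN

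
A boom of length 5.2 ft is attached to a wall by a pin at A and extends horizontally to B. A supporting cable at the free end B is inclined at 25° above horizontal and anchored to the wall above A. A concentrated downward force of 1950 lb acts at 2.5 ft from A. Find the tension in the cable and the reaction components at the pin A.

T = 2218 lb, A_x = 2010 lb, A_y = 1012 lb

ΣM about A: T·sin25°·5.2 − 1950·2.5 = 0 → T = 4875/(5.2·0.422618) = 2218.32 ≈ 2218 lb.
ΣF_x = 0: A_x − T·cos25° = 0 → A_x = 2218.32 × 0.906308 = 2010 lb.
ΣF_y = 0: A_y + T·sin25° − 1950 = 0 → A_y = 1950 − 2218.32 × 0.422618 = 1012 lb.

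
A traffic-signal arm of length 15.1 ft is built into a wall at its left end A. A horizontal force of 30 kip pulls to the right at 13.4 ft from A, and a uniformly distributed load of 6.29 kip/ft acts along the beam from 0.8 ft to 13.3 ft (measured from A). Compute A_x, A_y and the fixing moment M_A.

Resultant of the distributed load: 6.29 × 12.5 = 78.625 kip at 7.05 ft from A.
ΣF_x = 0: A_x + 30 = 0 → A_x = -30.00 kip.
ΣF_y = 0: A_y − 6.29·12.5 = 0 → A_y = 78.62 kip.
ΣM about A: M_A − (6.29·12.5)·7.05 = 0 → M_A = 554.3 kip·ft.

A_x = -30.00 kip, A_y = 78.62 kip, M_A = 554.3 kip·ft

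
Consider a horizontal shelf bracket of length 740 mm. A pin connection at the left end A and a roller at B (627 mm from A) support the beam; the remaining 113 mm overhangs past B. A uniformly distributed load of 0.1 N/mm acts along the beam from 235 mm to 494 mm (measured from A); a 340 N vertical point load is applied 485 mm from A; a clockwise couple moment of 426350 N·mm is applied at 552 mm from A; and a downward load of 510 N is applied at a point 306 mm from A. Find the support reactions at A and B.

Resultant of the distributed load: 0.1 × 259 = 25.9 N at 364.5 mm from A.
Taking moments about A: B_y·627 − (0.1·259)·364.5 − 340·485 − 426350 − 510·306 = 0 → B_y = 756750.55/627 = 1206.94 ≈ 1207 N.
ΣF_y = 0: A_y + 1206.94 − 0.1·259 − 340 − 510 = 0 → A_y = -331.0 N.
ΣF_x = 0: no horizontal applied forces, so A_x = 0.

A_x = 0, A_y = -331.0 N, B_y = 1207 N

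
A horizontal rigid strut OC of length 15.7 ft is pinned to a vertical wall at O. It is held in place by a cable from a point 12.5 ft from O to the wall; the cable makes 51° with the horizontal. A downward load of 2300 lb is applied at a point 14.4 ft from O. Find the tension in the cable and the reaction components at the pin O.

ΣM about O: T·sin51°·12.5 − 2300·14.4 = 0 → T = 33120/(12.5·0.777146) = 3409.4 ≈ 3409 lb.
ΣF_x = 0: O_x − T·cos51° = 0 → O_x = 3409.4 × 0.62932 = 2146 lb.
ΣF_y = 0: O_y + T·sin51° − 2300 = 0 → O_y = 2300 − 3409.4 × 0.777146 = -349.6 lb.

T = 3409 lb, O_x = 2146 lb, O_y = -349.6 lb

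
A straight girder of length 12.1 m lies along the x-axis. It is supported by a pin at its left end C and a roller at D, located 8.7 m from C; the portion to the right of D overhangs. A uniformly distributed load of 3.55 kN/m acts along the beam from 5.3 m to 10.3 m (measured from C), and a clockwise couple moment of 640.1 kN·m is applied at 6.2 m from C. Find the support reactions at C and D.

Resultant of the distributed load: 3.55 × 5 = 17.75 kN at 7.8 m from C.
Taking moments about C: D_y·8.7 − (3.55·5)·7.8 − 640.1 = 0 → D_y = 778.55/8.7 = 89.4885 ≈ 89.49 kN.
ΣF_y = 0: C_y + 89.4885 − 3.55·5 = 0 → C_y = -71.74 kN.
ΣF_x = 0: no horizontal applied forces, so C_x = 0.

C_x = 0, C_y = -71.74 kN, D_y = 89.49 kN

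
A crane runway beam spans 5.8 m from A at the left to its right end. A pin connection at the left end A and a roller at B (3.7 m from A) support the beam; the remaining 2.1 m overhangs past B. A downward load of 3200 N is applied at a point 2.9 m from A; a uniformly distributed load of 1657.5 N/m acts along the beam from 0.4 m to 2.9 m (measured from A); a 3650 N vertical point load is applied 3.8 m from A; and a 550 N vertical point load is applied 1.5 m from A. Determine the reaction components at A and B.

A_x = 0, A_y = 3216 N, B_y = 8328 N

Resultant of the distributed load: 1657.5 × 2.5 = 4143.75 N at 1.65 m from A.
ΣM about A: B_y·3.7 − 3200·2.9 − (1657.5·2.5)·1.65 − 3650·3.8 − 550·1.5 = 0 → B_y = 30812.1875/3.7 = 8327.62 ≈ 8328 N.
ΣF_y = 0: A_y + 8327.62 − 3200 − 1657.5·2.5 − 3650 − 550 = 0 → A_y = 3216 N.
ΣF_x = 0: no horizontal applied forces, so A_x = 0.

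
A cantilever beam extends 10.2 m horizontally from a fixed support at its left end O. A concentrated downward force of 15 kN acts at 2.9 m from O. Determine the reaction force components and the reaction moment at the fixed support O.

ΣF_x = 0: O_x = 0.
ΣF_y = 0: O_y − 15 = 0 → O_y = 15.00 kN.
ΣM about O: M_O − 15·2.9 = 0 → M_O = 43.50 kN·m.

O_x = 0, O_y = 15.00 kN, M_O = 43.50 kN·m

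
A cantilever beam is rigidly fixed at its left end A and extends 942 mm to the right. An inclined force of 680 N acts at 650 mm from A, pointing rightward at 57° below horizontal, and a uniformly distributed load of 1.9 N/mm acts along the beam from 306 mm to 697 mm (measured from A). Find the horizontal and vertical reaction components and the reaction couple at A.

A_x = -370.4 N, A_y = 1313 N, M_A = 743300 N·mm

Resultant of the distributed load: 1.9 × 391 = 742.9 N at 501.5 mm from A.
ΣF_x = 0: A_x + 680·cos57° = 0 → A_x = -370.4 N.
ΣF_y = 0: A_y − 680·sin57° − 1.9·391 = 0 → A_y = 1313 N.
ΣM about A: M_A − 680·sin57°·650 − (1.9·391)·501.5 = 0 → M_A = 743300 N·mm.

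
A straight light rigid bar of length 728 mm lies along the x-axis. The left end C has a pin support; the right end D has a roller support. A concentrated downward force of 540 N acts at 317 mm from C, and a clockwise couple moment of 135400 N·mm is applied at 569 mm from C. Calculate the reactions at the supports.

ΣM about C: D_y·728 − 540·317 − 135400 = 0 → D_y = 306580/728 = 421.126 ≈ 421.1 N.
ΣF_y = 0: C_y + 421.126 − 540 = 0 → C_y = 118.9 N.
ΣF_x = 0: no horizontal applied forces, so C_x = 0.

C_x = 0, C_y = 118.9 N, D_y = 421.1 N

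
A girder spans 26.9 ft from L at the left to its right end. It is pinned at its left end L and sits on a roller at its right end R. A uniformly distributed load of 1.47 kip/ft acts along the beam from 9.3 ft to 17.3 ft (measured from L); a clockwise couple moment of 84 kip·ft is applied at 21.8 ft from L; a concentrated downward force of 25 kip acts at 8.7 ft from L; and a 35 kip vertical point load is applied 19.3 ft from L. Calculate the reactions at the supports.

L_x = 0, L_y = 29.63 kip, R_y = 42.13 kip

Resultant of the distributed load: 1.47 × 8 = 11.76 kip at 13.3 ft from L.
ΣM about L: R_y·26.9 − (1.47·8)·13.3 − 84 − 25·8.7 − 35·19.3 = 0 → R_y = 1133.408/26.9 = 42.1341 ≈ 42.13 kip.
ΣF_y = 0: L_y + 42.1341 − 1.47·8 − 25 − 35 = 0 → L_y = 29.63 kip.
ΣF_x = 0: no horizontal applied forces, so L_x = 0.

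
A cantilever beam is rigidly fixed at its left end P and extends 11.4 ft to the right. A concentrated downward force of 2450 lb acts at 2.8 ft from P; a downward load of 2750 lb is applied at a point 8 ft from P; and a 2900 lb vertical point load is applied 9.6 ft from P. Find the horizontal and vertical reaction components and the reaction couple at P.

P_x = 0, P_y = 8100 lb, M_P = 56700 lb·ft

ΣF_x = 0: P_x = 0.
ΣF_y = 0: P_y − 2450 − 2750 − 2900 = 0 → P_y = 8100 lb.
ΣM about P: M_P − 2450·2.8 − 2750·8 − 2900·9.6 = 0 → M_P = 56700 lb·ft.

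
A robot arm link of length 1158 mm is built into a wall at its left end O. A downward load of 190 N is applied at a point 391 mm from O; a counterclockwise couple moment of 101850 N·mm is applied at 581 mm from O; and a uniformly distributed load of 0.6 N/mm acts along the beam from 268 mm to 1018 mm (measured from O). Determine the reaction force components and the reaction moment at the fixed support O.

O_x = 0, O_y = 640.0 N, M_O = 261800 N·mm

Resultant of the distributed load: 0.6 × 750 = 450 N at 643 mm from O.
ΣF_x = 0: O_x = 0.
ΣF_y = 0: O_y − 190 − 0.6·750 = 0 → O_y = 640.0 N.
ΣM about O: M_O − 190·391 + 101850 − (0.6·750)·643 = 0 → M_O = 261800 N·mm.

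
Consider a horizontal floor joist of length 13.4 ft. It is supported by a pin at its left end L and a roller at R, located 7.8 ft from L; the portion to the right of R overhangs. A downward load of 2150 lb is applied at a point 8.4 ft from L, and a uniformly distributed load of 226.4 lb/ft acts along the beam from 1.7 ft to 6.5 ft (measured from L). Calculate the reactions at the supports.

Resultant of the distributed load: 226.4 × 4.8 = 1086.72 lb at 4.1 ft from L.
Taking moments about L: R_y·7.8 − 2150·8.4 − (226.4·4.8)·4.1 = 0 → R_y = 22515.552/7.8 = 2886.61 ≈ 2887 lb.
ΣF_y = 0: L_y + 2886.61 − 2150 − 226.4·4.8 = 0 → L_y = 350.1 lb.
ΣF_x = 0: no horizontal applied forces, so L_x = 0.

L_x = 0, L_y = 350.1 lb, R_y = 2887 lb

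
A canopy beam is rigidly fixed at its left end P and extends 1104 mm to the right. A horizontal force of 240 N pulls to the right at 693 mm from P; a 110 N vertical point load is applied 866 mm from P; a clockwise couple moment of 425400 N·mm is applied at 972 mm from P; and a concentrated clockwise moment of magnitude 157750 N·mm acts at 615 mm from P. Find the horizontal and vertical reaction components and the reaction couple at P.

P_x = -240.0 N, P_y = 110.0 N, M_P = 678400 N·mm

ΣF_x = 0: P_x + 240 = 0 → P_x = -240.0 N.
ΣF_y = 0: P_y − 110 = 0 → P_y = 110.0 N.
ΣM about P: M_P − 110·866 − 425400 − 157750 = 0 → M_P = 678400 N·mm.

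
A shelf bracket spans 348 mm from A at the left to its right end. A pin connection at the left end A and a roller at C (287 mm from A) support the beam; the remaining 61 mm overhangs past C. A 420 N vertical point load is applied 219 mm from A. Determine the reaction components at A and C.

ΣM about A: C_y·287 − 420·219 = 0 → C_y = 91980/287 = 320.488 ≈ 320.5 N.
ΣF_y = 0: A_y + 320.488 − 420 = 0 → A_y = 99.51 N.
ΣF_x = 0: no horizontal applied forces, so A_x = 0.

A_x = 0, A_y = 99.51 N, C_y = 320.5 N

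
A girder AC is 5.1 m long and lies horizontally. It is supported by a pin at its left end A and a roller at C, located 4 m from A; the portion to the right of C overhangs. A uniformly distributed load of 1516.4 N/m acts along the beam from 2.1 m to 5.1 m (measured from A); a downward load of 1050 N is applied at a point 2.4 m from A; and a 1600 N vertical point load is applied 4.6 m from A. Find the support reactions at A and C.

Resultant of the distributed load: 1516.4 × 3 = 4549.2 N at 3.6 m from A.
Moments about A: C_y·4 − (1516.4·3)·3.6 − 1050·2.4 − 1600·4.6 = 0 → C_y = 26257.12/4 = 6564.28 ≈ 6564 N.
ΣF_y = 0: A_y + 6564.28 − 1516.4·3 − 1050 − 1600 = 0 → A_y = 634.9 N.
ΣF_x = 0: no horizontal applied forces, so A_x = 0.

A_x = 0, A_y = 634.9 N, C_y = 6564 N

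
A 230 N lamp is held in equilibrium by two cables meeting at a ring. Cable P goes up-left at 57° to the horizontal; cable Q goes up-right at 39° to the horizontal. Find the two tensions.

ΣF_x = 0: −T_P·cos57° + T_Q·cos39° = 0 → T_Q = 0.700819·T_P.
ΣF_y = 0: T_P·sin57° + T_Q·sin39° = 230.
Substitute: T_P·(0.838671 + 0.700819·0.62932) = 230 → T_P = 179.728 ≈ 179.7 N.
Then T_Q = 0.700819 × 179.728 = 126.0 N.

T_P = 179.7 N, T_Q = 126.0 N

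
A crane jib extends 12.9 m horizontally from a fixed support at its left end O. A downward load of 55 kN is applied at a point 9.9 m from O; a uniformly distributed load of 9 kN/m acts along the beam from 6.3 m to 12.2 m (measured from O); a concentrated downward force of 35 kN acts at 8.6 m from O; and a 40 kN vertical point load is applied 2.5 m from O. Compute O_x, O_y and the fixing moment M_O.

O_x = 0, O_y = 183.1 kN, M_O = 1437 kN·m

Resultant of the distributed load: 9 × 5.9 = 53.1 kN at 9.25 m from O.
ΣF_x = 0: O_x = 0.
ΣF_y = 0: O_y − 55 − 9·5.9 − 35 − 40 = 0 → O_y = 183.1 kN.
ΣM about O: M_O − 55·9.9 − (9·5.9)·9.25 − 35·8.6 − 40·2.5 = 0 → M_O = 1437 kN·m.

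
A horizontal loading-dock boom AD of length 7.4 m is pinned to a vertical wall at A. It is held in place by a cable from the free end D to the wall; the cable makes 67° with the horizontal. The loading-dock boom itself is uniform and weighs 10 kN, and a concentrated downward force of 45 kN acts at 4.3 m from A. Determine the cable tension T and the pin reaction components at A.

T = 33.84 kN, A_x = 13.22 kN, A_y = 23.85 kN

ΣM about A: T·sin67°·7.4 − 10·3.7 − 45·4.3 = 0 → T = 230.5/(7.4·0.920505) = 33.8387 ≈ 33.84 kN.
ΣF_x = 0: A_x − T·cos67° = 0 → A_x = 33.8387 × 0.390731 = 13.22 kN.
ΣF_y = 0: A_y + T·sin67° − 10 − 45 = 0 → A_y = 55 − 33.8387 × 0.920505 = 23.85 kN.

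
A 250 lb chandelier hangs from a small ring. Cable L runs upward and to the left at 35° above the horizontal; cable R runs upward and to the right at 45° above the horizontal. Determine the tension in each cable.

T_L = 179.5 lb, T_R = 207.9 lb

ΣF_x = 0: −T_L·cos35° + T_R·cos45° = 0 → T_R = 1.15846·T_L.
ΣF_y = 0: T_L·sin35° + T_R·sin45° = 250.
Substitute: T_L·(0.573576 + 1.15846·0.707107) = 250 → T_L = 179.503 ≈ 179.5 lb.
Then T_R = 1.15846 × 179.503 = 207.9 lb.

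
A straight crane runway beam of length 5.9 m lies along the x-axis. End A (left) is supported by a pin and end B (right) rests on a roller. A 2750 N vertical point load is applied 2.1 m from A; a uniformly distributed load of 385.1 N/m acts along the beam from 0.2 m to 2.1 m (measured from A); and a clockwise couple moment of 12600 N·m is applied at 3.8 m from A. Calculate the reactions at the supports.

Resultant of the distributed load: 385.1 × 1.9 = 731.69 N at 1.15 m from A.
ΣM about A: B_y·5.9 − 2750·2.1 − (385.1·1.9)·1.15 − 12600 = 0 → B_y = 19216.4435/5.9 = 3257.02 ≈ 3257 N.
ΣF_y = 0: A_y + 3257.02 − 2750 − 385.1·1.9 = 0 → A_y = 224.7 N.
ΣF_x = 0: no horizontal applied forces, so A_x = 0.

A_x = 0, A_y = 224.7 N, B_y = 3257 N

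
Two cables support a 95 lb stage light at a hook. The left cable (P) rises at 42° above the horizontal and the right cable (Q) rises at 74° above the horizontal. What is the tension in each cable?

ΣF_x = 0: −T_P·cos42° + T_Q·cos74° = 0 → T_Q = 2.6961·T_P.
ΣF_y = 0: T_P·sin42° + T_Q·sin74° = 95.
Substitute: T_P·(0.669131 + 2.6961·0.961262) = 95 → T_P = 29.134 ≈ 29.13 lb.
Then T_Q = 2.6961 × 29.134 = 78.55 lb.

T_P = 29.13 lb, T_Q = 78.55 lb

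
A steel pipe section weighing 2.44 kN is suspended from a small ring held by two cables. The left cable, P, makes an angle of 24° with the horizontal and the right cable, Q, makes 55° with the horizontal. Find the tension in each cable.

T_P = 1.426 kN, T_Q = 2.271 kN

ΣF_x = 0: −T_P·cos24° + T_Q·cos55° = 0 → T_Q = 1.59272·T_P.
ΣF_y = 0: T_P·sin24° + T_Q·sin55° = 2.44.
Substitute: T_P·(0.406737 + 1.59272·0.819152) = 2.44 → T_P = 1.42572 ≈ 1.426 kN.
Then T_Q = 1.59272 × 1.42572 = 2.271 kN.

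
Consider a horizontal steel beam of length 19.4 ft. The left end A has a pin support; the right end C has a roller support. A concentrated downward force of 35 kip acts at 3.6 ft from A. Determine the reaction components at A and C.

A_x = 0, A_y = 28.51 kip, C_y = 6.495 kip

Taking moments about A: C_y·19.4 − 35·3.6 = 0 → C_y = 126/19.4 = 6.49485 ≈ 6.495 kip.
ΣF_y = 0: A_y + 6.49485 − 35 = 0 → A_y = 28.51 kip.
ΣF_x = 0: no horizontal applied forces, so A_x = 0.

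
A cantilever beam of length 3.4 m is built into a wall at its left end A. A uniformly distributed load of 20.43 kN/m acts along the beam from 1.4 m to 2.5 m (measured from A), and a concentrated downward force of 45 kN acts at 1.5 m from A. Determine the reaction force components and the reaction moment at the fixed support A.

A_x = 0, A_y = 67.47 kN, M_A = 111.3 kN·m

Resultant of the distributed load: 20.43 × 1.1 = 22.473 kN at 1.95 m from A.
ΣF_x = 0: A_x = 0.
ΣF_y = 0: A_y − 20.43·1.1 − 45 = 0 → A_y = 67.47 kN.
ΣM about A: M_A − (20.43·1.1)·1.95 − 45·1.5 = 0 → M_A = 111.3 kN·m.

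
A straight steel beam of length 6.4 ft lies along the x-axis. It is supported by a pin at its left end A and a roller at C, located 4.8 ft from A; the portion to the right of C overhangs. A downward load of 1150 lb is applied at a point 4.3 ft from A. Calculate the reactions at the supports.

Taking moments about A: C_y·4.8 − 1150·4.3 = 0 → C_y = 4945/4.8 = 1030.21 ≈ 1030 lb.
ΣF_y = 0: A_y + 1030.21 − 1150 = 0 → A_y = 119.8 lb.
ΣF_x = 0: no horizontal applied forces, so A_x = 0.

A_x = 0, A_y = 119.8 lb, C_y = 1030 lb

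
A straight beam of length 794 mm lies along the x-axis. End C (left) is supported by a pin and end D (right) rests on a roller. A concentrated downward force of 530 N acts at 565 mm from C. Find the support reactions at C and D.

C_x = 0, C_y = 152.9 N, D_y = 377.1 N

Moments about C: D_y·794 − 530·565 = 0 → D_y = 299450/794 = 377.141 ≈ 377.1 N.
ΣF_y = 0: C_y + 377.141 − 530 = 0 → C_y = 152.9 N.
ΣF_x = 0: no horizontal applied forces, so C_x = 0.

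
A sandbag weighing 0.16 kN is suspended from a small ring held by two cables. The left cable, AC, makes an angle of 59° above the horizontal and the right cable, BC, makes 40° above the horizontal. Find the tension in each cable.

T_AC = 0.1241 kN, T_BC = 0.08343 kN

ΣF_x = 0: −T_AC·cos59° + T_BC·cos40° = 0 → T_BC = 0.672334·T_AC.
ΣF_y = 0: T_AC·sin59° + T_BC·sin40° = 0.16.
Substitute: T_AC·(0.857167 + 0.672334·0.642788) = 0.16 → T_AC = 0.124095 ≈ 0.1241 kN.
Then T_BC = 0.672334 × 0.124095 = 0.08343 kN.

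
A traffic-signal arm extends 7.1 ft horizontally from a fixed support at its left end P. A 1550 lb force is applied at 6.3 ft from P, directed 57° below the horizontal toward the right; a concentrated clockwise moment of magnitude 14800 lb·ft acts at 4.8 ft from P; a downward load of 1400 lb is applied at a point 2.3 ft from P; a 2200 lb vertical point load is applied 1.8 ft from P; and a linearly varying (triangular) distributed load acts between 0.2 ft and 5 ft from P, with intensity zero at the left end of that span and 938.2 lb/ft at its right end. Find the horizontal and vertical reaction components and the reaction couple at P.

P_x = -844.2 lb, P_y = 7152 lb, M_P = 37830 lb·ft

Resultant of the triangular load: ½ × 938.2 × 4.8 = 2251.68 lb, acting at 3.4 ft from P (one-third of the span from the peak).
ΣF_x = 0: P_x + 1550·cos57° = 0 → P_x = -844.2 lb.
ΣF_y = 0: P_y − 1550·sin57° − 1400 − 2200 − ½·938.2·4.8 = 0 → P_y = 7152 lb.
ΣM about P: M_P − 1550·sin57°·6.3 − 14800 − 1400·2.3 − 2200·1.8 − (½·938.2·4.8)·3.4 = 0 → M_P = 37830 lb·ft.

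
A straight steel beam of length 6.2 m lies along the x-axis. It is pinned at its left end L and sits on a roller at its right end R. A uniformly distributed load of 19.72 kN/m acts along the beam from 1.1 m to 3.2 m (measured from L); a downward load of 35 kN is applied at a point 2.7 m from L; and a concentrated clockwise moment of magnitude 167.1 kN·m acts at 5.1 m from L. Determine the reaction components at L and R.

L_x = 0, L_y = 19.86 kN, R_y = 56.55 kN

Resultant of the distributed load: 19.72 × 2.1 = 41.412 kN at 2.15 m from L.
ΣM about L: R_y·6.2 − (19.72·2.1)·2.15 − 35·2.7 − 167.1 = 0 → R_y = 350.6358/6.2 = 56.5542 ≈ 56.55 kN.
ΣF_y = 0: L_y + 56.5542 − 19.72·2.1 − 35 = 0 → L_y = 19.86 kN.
ΣF_x = 0: no horizontal applied forces, so L_x = 0.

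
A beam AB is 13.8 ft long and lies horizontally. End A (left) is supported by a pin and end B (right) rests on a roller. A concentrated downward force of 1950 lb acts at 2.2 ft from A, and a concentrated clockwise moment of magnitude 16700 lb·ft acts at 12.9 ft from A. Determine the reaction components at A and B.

ΣM about A: B_y·13.8 − 1950·2.2 − 16700 = 0 → B_y = 20990/13.8 = 1521.01 ≈ 1521 lb.
ΣF_y = 0: A_y + 1521.01 − 1950 = 0 → A_y = 429.0 lb.
ΣF_x = 0: no horizontal applied forces, so A_x = 0.

A_x = 0, A_y = 429.0 lb, B_y = 1521 lb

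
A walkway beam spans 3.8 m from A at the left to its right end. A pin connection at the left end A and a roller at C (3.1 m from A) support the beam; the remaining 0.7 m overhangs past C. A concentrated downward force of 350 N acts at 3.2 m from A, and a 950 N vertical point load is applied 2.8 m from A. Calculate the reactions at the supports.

Taking moments about A: C_y·3.1 − 350·3.2 − 950·2.8 = 0 → C_y = 3780/3.1 = 1219.35 ≈ 1219 N.
ΣF_y = 0: A_y + 1219.35 − 350 − 950 = 0 → A_y = 80.65 N.
ΣF_x = 0: no horizontal applied forces, so A_x = 0.

A_x = 0, A_y = 80.65 N, C_y = 1219 N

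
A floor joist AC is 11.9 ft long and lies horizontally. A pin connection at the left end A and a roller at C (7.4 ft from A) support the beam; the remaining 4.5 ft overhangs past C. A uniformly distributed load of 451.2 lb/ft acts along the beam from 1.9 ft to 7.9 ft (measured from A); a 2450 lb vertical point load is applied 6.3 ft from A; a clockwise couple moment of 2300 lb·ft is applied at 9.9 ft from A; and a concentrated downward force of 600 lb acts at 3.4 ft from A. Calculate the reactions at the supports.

Resultant of the distributed load: 451.2 × 6 = 2707.2 lb at 4.9 ft from A.
Taking moments about A: C_y·7.4 − (451.2·6)·4.9 − 2450·6.3 − 2300 − 600·3.4 = 0 → C_y = 33040.28/7.4 = 4464.9 ≈ 4465 lb.
ΣF_y = 0: A_y + 4464.9 − 451.2·6 − 2450 − 600 = 0 → A_y = 1292 lb.
ΣF_x = 0: no horizontal applied forces, so A_x = 0.

A_x = 0, A_y = 1292 lb, C_y = 4465 lb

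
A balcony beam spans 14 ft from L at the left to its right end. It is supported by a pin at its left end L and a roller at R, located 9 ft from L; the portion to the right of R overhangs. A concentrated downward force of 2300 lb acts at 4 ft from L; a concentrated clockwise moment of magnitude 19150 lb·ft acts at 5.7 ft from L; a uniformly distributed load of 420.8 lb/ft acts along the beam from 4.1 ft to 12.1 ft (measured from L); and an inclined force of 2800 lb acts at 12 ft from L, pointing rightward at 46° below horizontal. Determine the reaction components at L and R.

Resultant of the distributed load: 420.8 × 8 = 3366.4 lb at 8.1 ft from L.
ΣM about L: R_y·9 − 2300·4 − 19150 − (420.8·8)·8.1 − 2800·sin46°·12 = 0 → R_y = 79787.7/9 = 8865.3 ≈ 8865 lb.
ΣF_y = 0: L_y + 8865.3 − 2300 − 420.8·8 − 2800·sin46° = 0 → L_y = -1185 lb.
ΣF_x = 0: L_x + 2800·cos46° = 0 → L_x = -1945 lb.

L_x = -1945 lb, L_y = -1185 lb, R_y = 8865 lb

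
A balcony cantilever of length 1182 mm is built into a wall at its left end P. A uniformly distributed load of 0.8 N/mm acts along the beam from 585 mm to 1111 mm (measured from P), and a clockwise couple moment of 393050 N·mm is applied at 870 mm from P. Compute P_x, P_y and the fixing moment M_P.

Resultant of the distributed load: 0.8 × 526 = 420.8 N at 848 mm from P.
ΣF_x = 0: P_x = 0.
ΣF_y = 0: P_y − 0.8·526 = 0 → P_y = 420.8 N.
ΣM about P: M_P − (0.8·526)·848 − 393050 = 0 → M_P = 749900 N·mm.

P_x = 0, P_y = 420.8 N, M_P = 749900 N·mm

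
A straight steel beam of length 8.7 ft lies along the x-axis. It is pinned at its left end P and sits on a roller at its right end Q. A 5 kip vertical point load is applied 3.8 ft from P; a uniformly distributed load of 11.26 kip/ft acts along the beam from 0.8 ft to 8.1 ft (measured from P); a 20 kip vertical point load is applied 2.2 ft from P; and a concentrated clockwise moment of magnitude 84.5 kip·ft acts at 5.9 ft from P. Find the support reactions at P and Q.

Resultant of the distributed load: 11.26 × 7.3 = 82.198 kip at 4.45 ft from P.
Taking moments about P: Q_y·8.7 − 5·3.8 − (11.26·7.3)·4.45 − 20·2.2 − 84.5 = 0 → Q_y = 513.2811/8.7 = 58.9978 ≈ 59.00 kip.
ΣF_y = 0: P_y + 58.9978 − 5 − 11.26·7.3 − 20 = 0 → P_y = 48.20 kip.
ΣF_x = 0: no horizontal applied forces, so P_x = 0.

P_x = 0, P_y = 48.20 kip, Q_y = 59.00 kip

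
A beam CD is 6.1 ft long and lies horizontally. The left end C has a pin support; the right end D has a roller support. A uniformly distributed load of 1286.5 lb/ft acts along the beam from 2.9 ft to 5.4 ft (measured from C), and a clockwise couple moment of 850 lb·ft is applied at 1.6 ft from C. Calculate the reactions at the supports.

C_x = 0, C_y = 888.8 lb, D_y = 2327 lb

Resultant of the distributed load: 1286.5 × 2.5 = 3216.25 lb at 4.15 ft from C.
ΣM about C: D_y·6.1 − (1286.5·2.5)·4.15 − 850 = 0 → D_y = 14197.4375/6.1 = 2327.45 ≈ 2327 lb.
ΣF_y = 0: C_y + 2327.45 − 1286.5·2.5 = 0 → C_y = 888.8 lb.
ΣF_x = 0: no horizontal applied forces, so C_x = 0.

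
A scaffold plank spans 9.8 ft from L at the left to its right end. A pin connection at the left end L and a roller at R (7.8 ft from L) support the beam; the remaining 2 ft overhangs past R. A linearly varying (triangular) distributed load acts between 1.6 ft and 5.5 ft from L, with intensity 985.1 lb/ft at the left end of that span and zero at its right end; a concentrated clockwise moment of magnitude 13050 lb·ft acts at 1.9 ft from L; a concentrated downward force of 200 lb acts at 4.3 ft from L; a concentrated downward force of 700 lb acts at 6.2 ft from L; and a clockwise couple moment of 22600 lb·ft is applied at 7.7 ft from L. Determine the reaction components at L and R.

Resultant of the triangular load: ½ × 985.1 × 3.9 = 1920.945 lb, acting at 2.9 ft from L (one-third of the span from the peak).
ΣM about L: R_y·7.8 − (½·985.1·3.9)·2.9 − 13050 − 200·4.3 − 700·6.2 − 22600 = 0 → R_y = 46420.7405/7.8 = 5951.38 ≈ 5951 lb.
ΣF_y = 0: L_y + 5951.38 − ½·985.1·3.9 − 200 − 700 = 0 → L_y = -3130 lb.
ΣF_x = 0: no horizontal applied forces, so L_x = 0.

L_x = 0, L_y = -3130 lb, R_y = 5951 lb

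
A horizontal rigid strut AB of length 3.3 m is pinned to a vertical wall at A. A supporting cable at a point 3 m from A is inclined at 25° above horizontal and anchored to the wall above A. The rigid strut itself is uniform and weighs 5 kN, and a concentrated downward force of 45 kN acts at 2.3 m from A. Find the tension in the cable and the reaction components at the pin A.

ΣM about A: T·sin25°·3 − 5·1.65 − 45·2.3 = 0 → T = 111.75/(3·0.422618) = 88.1411 ≈ 88.14 kN.
ΣF_x = 0: A_x − T·cos25° = 0 → A_x = 88.1411 × 0.906308 = 79.88 kN.
ΣF_y = 0: A_y + T·sin25° − 5 − 45 = 0 → A_y = 50 − 88.1411 × 0.422618 = 12.75 kN.

T = 88.14 kN, A_x = 79.88 kN, A_y = 12.75 kN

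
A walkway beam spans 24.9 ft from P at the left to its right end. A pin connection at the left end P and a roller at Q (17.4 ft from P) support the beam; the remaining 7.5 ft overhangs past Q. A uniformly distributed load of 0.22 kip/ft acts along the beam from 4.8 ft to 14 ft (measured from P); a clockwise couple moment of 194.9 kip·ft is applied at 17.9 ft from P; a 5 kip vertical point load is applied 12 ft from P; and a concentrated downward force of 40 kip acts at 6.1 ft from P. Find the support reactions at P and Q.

Resultant of the distributed load: 0.22 × 9.2 = 2.024 kip at 9.4 ft from P.
ΣM about P: Q_y·17.4 − (0.22·9.2)·9.4 − 194.9 − 5·12 − 40·6.1 = 0 → Q_y = 517.9256/17.4 = 29.7658 ≈ 29.77 kip.
ΣF_y = 0: P_y + 29.7658 − 0.22·9.2 − 5 − 40 = 0 → P_y = 17.26 kip.
ΣF_x = 0: no horizontal applied forces, so P_x = 0.

P_x = 0, P_y = 17.26 kip, Q_y = 29.77 kip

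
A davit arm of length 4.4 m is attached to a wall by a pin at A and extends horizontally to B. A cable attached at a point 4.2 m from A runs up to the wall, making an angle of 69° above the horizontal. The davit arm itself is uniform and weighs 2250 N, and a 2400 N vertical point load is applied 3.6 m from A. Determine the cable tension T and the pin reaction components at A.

T = 3466 N, A_x = 1242 N, A_y = 1414 N

ΣM about A: T·sin69°·4.2 − 2250·2.2 − 2400·3.6 = 0 → T = 13590/(4.2·0.93358) = 3465.92 ≈ 3466 N.
ΣF_x = 0: A_x − T·cos69° = 0 → A_x = 3465.92 × 0.358368 = 1242 N.
ΣF_y = 0: A_y + T·sin69° − 2250 − 2400 = 0 → A_y = 4650 − 3465.92 × 0.93358 = 1414 N.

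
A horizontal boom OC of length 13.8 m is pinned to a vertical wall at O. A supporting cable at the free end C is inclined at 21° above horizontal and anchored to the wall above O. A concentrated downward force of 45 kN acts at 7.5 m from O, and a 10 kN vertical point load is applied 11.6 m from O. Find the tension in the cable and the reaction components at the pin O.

ΣM about O: T·sin21°·13.8 − 45·7.5 − 10·11.6 = 0 → T = 453.5/(13.8·0.358368) = 91.6999 ≈ 91.70 kN.
ΣF_x = 0: O_x − T·cos21° = 0 → O_x = 91.6999 × 0.93358 = 85.61 kN.
ΣF_y = 0: O_y + T·sin21° − 45 − 10 = 0 → O_y = 55 − 91.6999 × 0.358368 = 22.14 kN.

T = 91.70 kN, O_x = 85.61 kN, O_y = 22.14 kN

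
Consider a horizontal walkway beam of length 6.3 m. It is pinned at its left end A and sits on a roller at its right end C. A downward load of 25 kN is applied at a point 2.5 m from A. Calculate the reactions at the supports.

A_x = 0, A_y = 15.08 kN, C_y = 9.921 kN

Moments about A: C_y·6.3 − 25·2.5 = 0 → C_y = 62.5/6.3 = 9.92063 ≈ 9.921 kN.
ΣF_y = 0: A_y + 9.92063 − 25 = 0 → A_y = 15.08 kN.
ΣF_x = 0: no horizontal applied forces, so A_x = 0.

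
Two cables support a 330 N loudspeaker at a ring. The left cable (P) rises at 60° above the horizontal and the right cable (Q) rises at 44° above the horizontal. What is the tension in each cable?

ΣF_x = 0: −T_P·cos60° + T_Q·cos44° = 0 → T_Q = 0.695082·T_P.
ΣF_y = 0: T_P·sin60° + T_Q·sin44° = 330.
Substitute: T_P·(0.866025 + 0.695082·0.694658) = 330 → T_P = 244.649 ≈ 244.6 N.
Then T_Q = 0.695082 × 244.649 = 170.1 N.

T_P = 244.6 N, T_Q = 170.1 N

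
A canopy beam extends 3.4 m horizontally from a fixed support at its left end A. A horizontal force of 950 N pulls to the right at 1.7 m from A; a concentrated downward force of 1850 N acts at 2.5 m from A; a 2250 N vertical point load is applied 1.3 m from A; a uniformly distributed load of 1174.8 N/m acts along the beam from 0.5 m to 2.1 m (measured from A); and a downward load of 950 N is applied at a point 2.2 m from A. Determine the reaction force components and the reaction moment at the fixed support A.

A_x = -950.0 N, A_y = 6930 N, M_A = 12080 N·m

Resultant of the distributed load: 1174.8 × 1.6 = 1879.68 N at 1.3 m from A.
ΣF_x = 0: A_x + 950 = 0 → A_x = -950.0 N.
ΣF_y = 0: A_y − 1850 − 2250 − 1174.8·1.6 − 950 = 0 → A_y = 6930 N.
ΣM about A: M_A − 1850·2.5 − 2250·1.3 − (1174.8·1.6)·1.3 − 950·2.2 = 0 → M_A = 12080 N·m.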